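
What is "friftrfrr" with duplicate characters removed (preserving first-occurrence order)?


Input: 'friftrfrr'
Operation: keep first occurrence of each character
Scan: s[0]='f' new -> keep; s[1]='r' new -> keep; s[2]='i' new -> keep; s[3]='f' seen -> skip; s[4]='t' new -> keep; s[5]='r' seen -> skip; s[6]='f' seen -> skip; s[7]='r' seen -> skip; s[8]='r' seen -> skip
Result: frit


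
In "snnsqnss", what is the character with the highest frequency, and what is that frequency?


Input: 'snnsqnss'
Operation: tally each character
Counts: 'n':3, 'q':1, 's':4
Maximum: 's' appears 4 times


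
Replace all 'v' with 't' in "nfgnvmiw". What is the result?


Input string: 'nfgnvmiw'
Operation: replace 'v' with 't'
Positions of 'v': 4
After replacement: nfgntmiw


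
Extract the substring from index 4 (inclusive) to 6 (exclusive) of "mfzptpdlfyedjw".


Input string: 'mfzptpdlfyedjw'
Operation: slice [4:6]
Extract characters: s[4]='t', s[5]='p'
Result: tp


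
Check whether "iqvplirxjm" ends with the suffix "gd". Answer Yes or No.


Input string: 'iqvplirxjm'
Suffix to check: 'gd'
Last 2 characters of input: 'jm'
Match: False
Result: No


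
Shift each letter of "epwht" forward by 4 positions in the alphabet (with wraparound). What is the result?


Input: 'epwht', shift = 4
Operation: for each letter, (position + 4) mod 26
Mapping: 'e'(4+4=8)->'i', 'p'(15+4=19)->'t', 'w'(22+4=26, 26 mod 26=0)->'a', 'h'(7+4=11)->'l', 't'(19+4=23)->'x'
Result: italx


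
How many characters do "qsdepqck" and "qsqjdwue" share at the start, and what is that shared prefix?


String 1: 'qsdepqck'
String 2: 'qsqjdwue'
Compare position by position:
pos 0: 'q' vs 'q' match
pos 1: 's' vs 's' match
pos 2: 'd' vs 'q' differ -> stop
Longest common prefix: "qs" (length 2)


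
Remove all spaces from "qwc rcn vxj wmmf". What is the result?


Input string: 'qwc rcn vxj wmmf'
Operation: remove all spaces
Words: 'qwc', 'rcn', 'vxj', 'wmmf'
Join without spaces: qwcrcnvxjwmmf


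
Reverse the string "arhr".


Input string: 'arhr'
Operation: reverse character order
Original order: 'a' -> 'r' -> 'h' -> 'r'
Reversed order: 'r' -> 'h' -> 'r' -> 'a'
Result: rhra


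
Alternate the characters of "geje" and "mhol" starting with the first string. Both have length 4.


String 1: 'geje'
String 2: 'mhol'
Operation: alternate characters
Pairs: 'g'+'m', 'e'+'h', 'j'+'o', 'e'+'l'
Result: gmehjoel


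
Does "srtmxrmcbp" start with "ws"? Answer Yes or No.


Input string: 'srtmxrmcbp'
Prefix to check: 'ws'
First 2 characters of input: 'sr'
Match: False
Result: No


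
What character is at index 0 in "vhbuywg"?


Input string: 'vhbuywg'
Operation: get character at index 0
Index mapping: s[0]='v'
Result: 'v'


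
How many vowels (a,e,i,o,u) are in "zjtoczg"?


Input string: 'zjtoczg'
Operation: count vowels (a, e, i, o, u)
Scan: s[0]='z', s[1]='j', s[2]='t', s[3]='o' (vowel), s[4]='c', s[5]='z', s[6]='g'
Vowels found: 1
Result: 1


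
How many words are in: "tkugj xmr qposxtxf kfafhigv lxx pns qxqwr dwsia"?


Input string: 'tkugj xmr qposxtxf kfafhigv lxx pns qxqwr dwsia'
Operation: split by spaces
Words found: 'tkugj', 'xmr', 'qposxtxf', 'kfafhigv', 'lxx', 'pns', 'qxqwr', 'dwsia'
Word count: 8


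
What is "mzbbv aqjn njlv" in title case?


Input string: 'mzbbv aqjn njlv'
Operation: capitalize first letter of each word
Word transformations: 'mzbbv'->'Mzbbv', 'aqjn'->'Aqjn', 'njlv'->'Njlv'
Result: Mzbbv Aqjn Njlv


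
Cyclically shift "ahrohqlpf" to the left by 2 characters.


Input: 'ahrohqlpf', shift = 2
Operation: split at index 2 and swap parts
Front part s[0:2] = 'ah'
Back part s[2:] = 'rohqlpf'
Rotated = back + front = 'rohqlpf' + 'ah'
Result: rohqlpfah


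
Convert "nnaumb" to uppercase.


Input string: 'nnaumb'
Operation: convert each letter to uppercase
Mapping: 'n'->'N', 'n'->'N', 'a'->'A', 'u'->'U', 'm'->'M', 'b'->'B'
Result: NNAUMB


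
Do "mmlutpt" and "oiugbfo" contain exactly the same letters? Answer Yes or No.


String 1: 'mmlutpt' -> sorted: 'lmmpttu'
String 2: 'oiugbfo' -> sorted: 'bfgioou'
Compare sorted forms: 'lmmpttu' != 'bfgioou'
Anagram: No


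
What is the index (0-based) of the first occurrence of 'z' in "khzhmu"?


Input string: 'khzhmu'
Target: 'z'
Scanning left to right: s[0]='k', s[1]='h', s[2]='z'
First match at index: 2


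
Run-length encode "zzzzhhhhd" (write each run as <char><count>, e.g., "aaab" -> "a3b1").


Input: 'zzzzhhhhd'
Operation: identify consecutive runs
Runs: 'zzzz' -> z4, 'hhhh' -> h4, 'd' -> d1
Encoded: z4h4d1


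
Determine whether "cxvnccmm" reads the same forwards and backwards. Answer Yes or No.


Input string: 'cxvnccmm'
Reversed: 'mmccnvxc'
Compare pairs: s[0]='c' vs s[7]='m' (mismatch), s[1]='x' vs s[6]='m' (mismatch), s[2]='v' vs s[5]='c' (mismatch), s[3]='n' vs s[4]='c' (mismatch)
Palindrome: No


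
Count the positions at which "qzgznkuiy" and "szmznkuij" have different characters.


String 1: 'qzgznkuiy'
String 2: 'szmznkuij'
Compare each position: pos 0: 'q'!='s', pos 1: 'z'=='z', pos 2: 'g'!='m', pos 3: 'z'=='z', pos 4: 'n'=='n', pos 5: 'k'=='k', pos 6: 'u'=='u', pos 7: 'i'=='i', pos 8: 'y'!='j'
Differing positions: 3
Hamming distance: 3


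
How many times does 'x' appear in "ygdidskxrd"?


Input string: 'ygdidskxrd'
Target character: 'x'
Scan each position: s[7]='x'
Matches found at indices: 7
Total: 1


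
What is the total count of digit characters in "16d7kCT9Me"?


Input string: '16d7kCT9Me'
Operation: count digit characters (0-9)
Scan: '1'(digit), '6'(digit), 'd', '7'(digit), 'k', 'C', 'T', '9'(digit), 'M', 'e'
Digits found: 4
Result: 4


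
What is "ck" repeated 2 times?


Input string: 'ck'
Operation: repeat 2 times
Concatenation: 'ck' + 'ck'
Result: ckck


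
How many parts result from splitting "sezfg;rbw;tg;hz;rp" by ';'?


Input string: 'sezfg;rbw;tg;hz;rp'
Delimiter: ';'
Split result: 'sezfg', 'rbw', 'tg', 'hz', 'rp'
Number of parts: 5


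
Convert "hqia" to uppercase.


Input string: 'hqia'
Operation: convert each letter to uppercase
Mapping: 'h'->'H', 'q'->'Q', 'i'->'I', 'a'->'A'
Result: HQIA


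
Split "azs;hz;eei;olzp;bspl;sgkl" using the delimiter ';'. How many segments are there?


Input string: 'azs;hz;eei;olzp;bspl;sgkl'
Delimiter: ';'
Split result: 'azs', 'hz', 'eei', 'olzp', 'bspl', 'sgkl'
Number of parts: 6


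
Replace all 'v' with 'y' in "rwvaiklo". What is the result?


Input string: 'rwvaiklo'
Operation: replace 'v' with 'y'
Positions of 'v': 2
After replacement: rwyaiklo


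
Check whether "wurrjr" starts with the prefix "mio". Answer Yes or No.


Input string: 'wurrjr'
Prefix to check: 'mio'
First 3 characters of input: 'wur'
Match: False
Result: No


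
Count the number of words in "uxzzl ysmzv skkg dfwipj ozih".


Input string: 'uxzzl ysmzv skkg dfwipj ozih'
Operation: split by spaces
Words found: 'uxzzl', 'ysmzv', 'skkg', 'dfwipj', 'ozih'
Word count: 5


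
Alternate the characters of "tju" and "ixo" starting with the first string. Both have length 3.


String 1: 'tju'
String 2: 'ixo'
Operation: alternate characters
Pairs: 't'+'i', 'j'+'x', 'u'+'o'
Result: tijxuo


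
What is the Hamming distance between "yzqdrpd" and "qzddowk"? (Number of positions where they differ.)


String 1: 'yzqdrpd'
String 2: 'qzddowk'
Compare each position: pos 0: 'y'!='q', pos 1: 'z'=='z', pos 2: 'q'!='d', pos 3: 'd'=='d', pos 4: 'r'!='o', pos 5: 'p'!='w', pos 6: 'd'!='k'
Differing positions: 5
Hamming distance: 5


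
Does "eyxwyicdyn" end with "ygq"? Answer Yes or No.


Input string: 'eyxwyicdyn'
Suffix to check: 'ygq'
Last 3 characters of input: 'dyn'
Match: False
Result: No


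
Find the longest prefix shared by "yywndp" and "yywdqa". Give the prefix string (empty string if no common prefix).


String 1: 'yywndp'
String 2: 'yywdqa'
Compare position by position:
pos 0: 'y' vs 'y' match
pos 1: 'y' vs 'y' match
pos 2: 'w' vs 'w' match
pos 3: 'n' vs 'd' differ -> stop
Longest common prefix: "yyw" (length 3)


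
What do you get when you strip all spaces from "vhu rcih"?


Input string: 'vhu rcih'
Operation: remove all spaces
Words: 'vhu', 'rcih'
Join without spaces: vhurcih


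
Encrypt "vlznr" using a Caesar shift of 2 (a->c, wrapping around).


Input: 'vlznr', shift = 2
Operation: for each letter, (position + 2) mod 26
Mapping: 'v'(21+2=23)->'x', 'l'(11+2=13)->'n', 'z'(25+2=27, 27 mod 26=1)->'b', 'n'(13+2=15)->'p', 'r'(17+2=19)->'t'
Result: xnbpt


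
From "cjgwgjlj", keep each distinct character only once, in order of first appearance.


Input: 'cjgwgjlj'
Operation: keep first occurrence of each character
Scan: s[0]='c' new -> keep; s[1]='j' new -> keep; s[2]='g' new -> keep; s[3]='w' new -> keep; s[4]='g' seen -> skip; s[5]='j' seen -> skip; s[6]='l' new -> keep; s[7]='j' seen -> skip
Result: cjgwl


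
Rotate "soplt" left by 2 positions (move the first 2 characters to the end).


Input: 'soplt', shift = 2
Operation: split at index 2 and swap parts
Front part s[0:2] = 'so'
Back part s[2:] = 'plt'
Rotated = back + front = 'plt' + 'so'
Result: pltso


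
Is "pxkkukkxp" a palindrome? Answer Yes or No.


Input string: 'pxkkukkxp'
Reversed: 'pxkkukkxp'
Compare pairs: s[0]='p' vs s[8]='p' (match), s[1]='x' vs s[7]='x' (match), s[2]='k' vs s[6]='k' (match), s[3]='k' vs s[5]='k' (match)
Palindrome: Yes


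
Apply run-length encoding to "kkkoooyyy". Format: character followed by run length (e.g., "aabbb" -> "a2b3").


Input: 'kkkoooyyy'
Operation: identify consecutive runs
Runs: 'kkk' -> k3, 'ooo' -> o3, 'yyy' -> y3
Encoded: k3o3y3


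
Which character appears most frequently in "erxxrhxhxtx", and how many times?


Input: 'erxxrhxhxtx'
Operation: tally each character
Counts: 'e':1, 'h':2, 'r':2, 't':1, 'x':5
Maximum: 'x' appears 5 times


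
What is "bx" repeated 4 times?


Input string: 'bx'
Operation: repeat 4 times
Concatenation: 'bx' + 'bx' + 'bx' + 'bx'
Result: bxbxbxbx


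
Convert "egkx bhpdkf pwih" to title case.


Input string: 'egkx bhpdkf pwih'
Operation: capitalize first letter of each word
Word transformations: 'egkx'->'Egkx', 'bhpdkf'->'Bhpdkf', 'pwih'->'Pwih'
Result: Egkx Bhpdkf Pwih


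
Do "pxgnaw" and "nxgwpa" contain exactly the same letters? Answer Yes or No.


String 1: 'pxgnaw' -> sorted: 'agnpwx'
String 2: 'nxgwpa' -> sorted: 'agnpwx'
Compare sorted forms: 'agnpwx' == 'agnpwx'
Anagram: Yes


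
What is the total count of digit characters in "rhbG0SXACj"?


Input string: 'rhbG0SXACj'
Operation: count digit characters (0-9)
Scan: 'r', 'h', 'b', 'G', '0'(digit), 'S', 'X', 'A', 'C', 'j'
Digits found: 1
Result: 1


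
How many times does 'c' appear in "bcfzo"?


Input string: 'bcfzo'
Target character: 'c'
Scan each position: s[1]='c'
Matches found at indices: 1
Total: 1


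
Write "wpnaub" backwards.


Input string: 'wpnaub'
Operation: reverse character order
Original order: 'w' -> 'p' -> 'n' -> 'a' -> 'u' -> 'b'
Reversed order: 'b' -> 'u' -> 'a' -> 'n' -> 'p' -> 'w'
Result: buanpw


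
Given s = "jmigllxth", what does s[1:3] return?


Input string: 'jmigllxth'
Operation: slice [1:3]
Extract characters: s[1]='m', s[2]='i'
Result: mi


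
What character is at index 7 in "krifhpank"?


Input string: 'krifhpank'
Operation: get character at index 7
Index mapping: s[0]='k', s[1]='r', s[2]='i', s[3]='f', s[4]='h', s[5]='p', s[6]='a', s[7]='n'
Result: 'n'


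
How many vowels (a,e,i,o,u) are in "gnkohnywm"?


Input string: 'gnkohnywm'
Operation: count vowels (a, e, i, o, u)
Scan: s[0]='g', s[1]='n', s[2]='k', s[3]='o' (vowel), s[4]='h', s[5]='n', s[6]='y', s[7]='w', s[8]='m'
Vowels found: 1
Result: 1


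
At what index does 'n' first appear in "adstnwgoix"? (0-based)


Input string: 'adstnwgoix'
Target: 'n'
Scanning left to right: s[0]='a', s[1]='d', s[2]='s', s[3]='t', s[4]='n'
First match at index: 4


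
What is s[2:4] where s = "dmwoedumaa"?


Input string: 'dmwoedumaa'
Operation: slice [2:4]
Extract characters: s[2]='w', s[3]='o'
Result: wo


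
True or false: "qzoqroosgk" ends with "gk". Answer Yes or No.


Input string: 'qzoqroosgk'
Suffix to check: 'gk'
Last 2 characters of input: 'gk'
Match: True
Result: Yes


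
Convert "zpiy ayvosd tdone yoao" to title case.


Input string: 'zpiy ayvosd tdone yoao'
Operation: capitalize first letter of each word
Word transformations: 'zpiy'->'Zpiy', 'ayvosd'->'Ayvosd', 'tdone'->'Tdone', 'yoao'->'Yoao'
Result: Zpiy Ayvosd Tdone Yoao


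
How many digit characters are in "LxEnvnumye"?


Input string: 'LxEnvnumye'
Operation: count digit characters (0-9)
Scan: 'L', 'x', 'E', 'n', 'v', 'n', 'u', 'm', 'y', 'e'
Digits found: 0
Result: 0


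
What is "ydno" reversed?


Input string: 'ydno'
Operation: reverse character order
Original order: 'y' -> 'd' -> 'n' -> 'o'
Reversed order: 'o' -> 'n' -> 'd' -> 'y'
Result: ondy


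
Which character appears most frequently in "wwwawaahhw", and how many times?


Input: 'wwwawaahhw'
Operation: tally each character
Counts: 'a':3, 'h':2, 'w':5
Maximum: 'w' appears 5 times


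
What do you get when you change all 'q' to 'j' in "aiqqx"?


Input string: 'aiqqx'
Operation: replace 'q' with 'j'
Positions of 'q': 2, 3
After replacement: aijjx


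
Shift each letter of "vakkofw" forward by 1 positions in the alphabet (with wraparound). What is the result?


Input: 'vakkofw', shift = 1
Operation: for each letter, (position + 1) mod 26
Mapping: 'v'(21+1=22)->'w', 'a'(0+1=1)->'b', 'k'(10+1=11)->'l', 'k'(10+1=11)->'l', 'o'(14+1=15)->'p', 'f'(5+1=6)->'g', 'w'(22+1=23)->'x'
Result: wbllpgx


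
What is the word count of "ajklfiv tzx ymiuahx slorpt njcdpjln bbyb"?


Input string: 'ajklfiv tzx ymiuahx slorpt njcdpjln bbyb'
Operation: split by spaces
Words found: 'ajklfiv', 'tzx', 'ymiuahx', 'slorpt', 'njcdpjln', 'bbyb'
Word count: 6


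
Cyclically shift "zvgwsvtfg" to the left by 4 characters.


Input: 'zvgwsvtfg', shift = 4
Operation: split at index 4 and swap parts
Front part s[0:4] = 'zvgw'
Back part s[4:] = 'svtfg'
Rotated = back + front = 'svtfg' + 'zvgw'
Result: svtfgzvgw


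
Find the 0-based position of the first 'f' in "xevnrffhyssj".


Input string: 'xevnrffhyssj'
Target: 'f'
Scanning left to right: s[0]='x', s[1]='e', s[2]='v', s[3]='n', s[4]='r', s[5]='f'
First match at index: 5


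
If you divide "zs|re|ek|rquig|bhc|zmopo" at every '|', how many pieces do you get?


Input string: 'zs|re|ek|rquig|bhc|zmopo'
Delimiter: '|'
Split result: 'zs', 're', 'ek', 'rquig', 'bhc', 'zmopo'
Number of parts: 6


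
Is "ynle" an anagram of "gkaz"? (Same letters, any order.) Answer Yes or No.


String 1: 'gkaz' -> sorted: 'agkz'
String 2: 'ynle' -> sorted: 'elny'
Compare sorted forms: 'agkz' != 'elny'
Anagram: No


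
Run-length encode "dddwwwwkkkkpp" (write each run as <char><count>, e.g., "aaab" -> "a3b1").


Input: 'dddwwwwkkkkpp'
Operation: identify consecutive runs
Runs: 'ddd' -> d3, 'wwww' -> w4, 'kkkk' -> k4, 'pp' -> p2
Encoded: d3w4k4p2


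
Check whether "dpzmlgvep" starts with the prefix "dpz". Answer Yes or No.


Input string: 'dpzmlgvep'
Prefix to check: 'dpz'
First 3 characters of input: 'dpz'
Match: True
Result: Yes


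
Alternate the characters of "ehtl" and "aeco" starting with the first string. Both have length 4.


String 1: 'ehtl'
String 2: 'aeco'
Operation: alternate characters
Pairs: 'e'+'a', 'h'+'e', 't'+'c', 'l'+'o'
Result: eahetclo


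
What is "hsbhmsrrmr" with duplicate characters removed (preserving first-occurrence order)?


Input: 'hsbhmsrrmr'
Operation: keep first occurrence of each character
Scan: s[0]='h' new -> keep; s[1]='s' new -> keep; s[2]='b' new -> keep; s[3]='h' seen -> skip; s[4]='m' new -> keep; s[5]='s' seen -> skip; s[6]='r' new -> keep; s[7]='r' seen -> skip; s[8]='m' seen -> skip; s[9]='r' seen -> skip
Result: hsbmr


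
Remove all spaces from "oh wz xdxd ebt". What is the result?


Input string: 'oh wz xdxd ebt'
Operation: remove all spaces
Words: 'oh', 'wz', 'xdxd', 'ebt'
Join without spaces: ohwzxdxdebt


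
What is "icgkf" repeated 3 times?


Input string: 'icgkf'
Operation: repeat 3 times
Concatenation: 'icgkf' + 'icgkf' + 'icgkf'
Result: icgkficgkficgkf


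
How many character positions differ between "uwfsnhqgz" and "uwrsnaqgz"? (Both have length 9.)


String 1: 'uwfsnhqgz'
String 2: 'uwrsnaqgz'
Compare each position: pos 0: 'u'=='u', pos 1: 'w'=='w', pos 2: 'f'!='r', pos 3: 's'=='s', pos 4: 'n'=='n', pos 5: 'h'!='a', pos 6: 'q'=='q', pos 7: 'g'=='g', pos 8: 'z'=='z'
Differing positions: 2
Hamming distance: 2


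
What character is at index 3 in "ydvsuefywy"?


Input string: 'ydvsuefywy'
Operation: get character at index 3
Index mapping: s[0]='y', s[1]='d', s[2]='v', s[3]='s'
Result: 's'


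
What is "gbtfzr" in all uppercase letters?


Input string: 'gbtfzr'
Operation: convert each letter to uppercase
Mapping: 'g'->'G', 'b'->'B', 't'->'T', 'f'->'F', 'z'->'Z', 'r'->'R'
Result: GBTFZR


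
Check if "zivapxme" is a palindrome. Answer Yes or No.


Input string: 'zivapxme'
Reversed: 'emxpaviz'
Compare pairs: s[0]='z' vs s[7]='e' (mismatch), s[1]='i' vs s[6]='m' (mismatch), s[2]='v' vs s[5]='x' (mismatch), s[3]='a' vs s[4]='p' (mismatch)
Palindrome: No


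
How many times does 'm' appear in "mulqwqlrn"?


Input string: 'mulqwqlrn'
Target character: 'm'
Scan each position: s[0]='m'
Matches found at indices: 0
Total: 1


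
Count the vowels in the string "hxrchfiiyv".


Input string: 'hxrchfiiyv'
Operation: count vowels (a, e, i, o, u)
Scan: s[0]='h', s[1]='x', s[2]='r', s[3]='c', s[4]='h', s[5]='f', s[6]='i' (vowel), s[7]='i' (vowel), s[8]='y', s[9]='v'
Vowels found: 2
Result: 2


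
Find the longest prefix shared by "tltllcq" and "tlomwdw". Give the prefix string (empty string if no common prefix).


String 1: 'tltllcq'
String 2: 'tlomwdw'
Compare position by position:
pos 0: 't' vs 't' match
pos 1: 'l' vs 'l' match
pos 2: 't' vs 'o' differ -> stop
Longest common prefix: "tl" (length 2)


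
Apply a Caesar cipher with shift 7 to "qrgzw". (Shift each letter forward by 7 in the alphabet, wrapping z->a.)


Input: 'qrgzw', shift = 7
Operation: for each letter, (position + 7) mod 26
Mapping: 'q'(16+7=23)->'x', 'r'(17+7=24)->'y', 'g'(6+7=13)->'n', 'z'(25+7=32, 32 mod 26=6)->'g', 'w'(22+7=29, 29 mod 26=3)->'d'
Result: xyngd


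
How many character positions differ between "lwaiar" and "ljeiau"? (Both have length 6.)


String 1: 'lwaiar'
String 2: 'ljeiau'
Compare each position: pos 0: 'l'=='l', pos 1: 'w'!='j', pos 2: 'a'!='e', pos 3: 'i'=='i', pos 4: 'a'=='a', pos 5: 'r'!='u'
Differing positions: 3
Hamming distance: 3


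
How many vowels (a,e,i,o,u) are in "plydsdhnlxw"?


Input string: 'plydsdhnlxw'
Operation: count vowels (a, e, i, o, u)
Scan: s[0]='p', s[1]='l', s[2]='y', s[3]='d', s[4]='s', s[5]='d', s[6]='h', s[7]='n', s[8]='l', s[9]='x', s[10]='w'
Vowels found: 0
Result: 0


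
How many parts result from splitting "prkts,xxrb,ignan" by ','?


Input string: 'prkts,xxrb,ignan'
Delimiter: ','
Split result: 'prkts', 'xxrb', 'ignan'
Number of parts: 3


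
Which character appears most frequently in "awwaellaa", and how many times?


Input: 'awwaellaa'
Operation: tally each character
Counts: 'a':4, 'e':1, 'l':2, 'w':2
Maximum: 'a' appears 4 times


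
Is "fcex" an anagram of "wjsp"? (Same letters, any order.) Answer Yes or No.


String 1: 'wjsp' -> sorted: 'jpsw'
String 2: 'fcex' -> sorted: 'cefx'
Compare sorted forms: 'jpsw' != 'cefx'
Anagram: No


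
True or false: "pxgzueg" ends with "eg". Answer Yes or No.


Input string: 'pxgzueg'
Suffix to check: 'eg'
Last 2 characters of input: 'eg'
Match: True
Result: Yes


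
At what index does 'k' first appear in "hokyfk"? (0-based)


Input string: 'hokyfk'
Target: 'k'
Scanning left to right: s[0]='h', s[1]='o', s[2]='k'
First match at index: 2


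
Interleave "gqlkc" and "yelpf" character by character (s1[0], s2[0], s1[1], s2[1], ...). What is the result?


String 1: 'gqlkc'
String 2: 'yelpf'
Operation: alternate characters
Pairs: 'g'+'y', 'q'+'e', 'l'+'l', 'k'+'p', 'c'+'f'
Result: gyqellkpcf


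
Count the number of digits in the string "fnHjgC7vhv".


Input string: 'fnHjgC7vhv'
Operation: count digit characters (0-9)
Scan: 'f', 'n', 'H', 'j', 'g', 'C', '7'(digit), 'v', 'h', 'v'
Digits found: 1
Result: 1


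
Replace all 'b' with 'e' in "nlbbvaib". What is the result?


Input string: 'nlbbvaib'
Operation: replace 'b' with 'e'
Positions of 'b': 2, 3, 7
After replacement: nleevaie


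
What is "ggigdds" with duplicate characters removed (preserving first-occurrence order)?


Input: 'ggigdds'
Operation: keep first occurrence of each character
Scan: s[0]='g' new -> keep; s[1]='g' seen -> skip; s[2]='i' new -> keep; s[3]='g' seen -> skip; s[4]='d' new -> keep; s[5]='d' seen -> skip; s[6]='s' new -> keep
Result: gids


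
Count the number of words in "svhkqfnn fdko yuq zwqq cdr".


Input string: 'svhkqfnn fdko yuq zwqq cdr'
Operation: split by spaces
Words found: 'svhkqfnn', 'fdko', 'yuq', 'zwqq', 'cdr'
Word count: 5


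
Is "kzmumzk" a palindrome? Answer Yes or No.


Input string: 'kzmumzk'
Reversed: 'kzmumzk'
Compare pairs: s[0]='k' vs s[6]='k' (match), s[1]='z' vs s[5]='z' (match), s[2]='m' vs s[4]='m' (match)
Palindrome: Yes


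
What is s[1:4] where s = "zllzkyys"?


Input string: 'zllzkyys'
Operation: slice [1:4]
Extract characters: s[1]='l', s[2]='l', s[3]='z'
Result: llz


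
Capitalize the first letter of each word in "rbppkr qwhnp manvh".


Input string: 'rbppkr qwhnp manvh'
Operation: capitalize first letter of each word
Word transformations: 'rbppkr'->'Rbppkr', 'qwhnp'->'Qwhnp', 'manvh'->'Manvh'
Result: Rbppkr Qwhnp Manvh


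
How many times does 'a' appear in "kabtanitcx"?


Input string: 'kabtanitcx'
Target character: 'a'
Scan each position: s[1]='a', s[4]='a'
Matches found at indices: 1, 4
Total: 2


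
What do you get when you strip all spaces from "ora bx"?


Input string: 'ora bx'
Operation: remove all spaces
Words: 'ora', 'bx'
Join without spaces: orabx


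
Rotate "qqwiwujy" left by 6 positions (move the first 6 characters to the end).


Input: 'qqwiwujy', shift = 6
Operation: split at index 6 and swap parts
Front part s[0:6] = 'qqwiwu'
Back part s[6:] = 'jy'
Rotated = back + front = 'jy' + 'qqwiwu'
Result: jyqqwiwu


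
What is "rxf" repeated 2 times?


Input string: 'rxf'
Operation: repeat 2 times
Concatenation: 'rxf' + 'rxf'
Result: rxfrxf


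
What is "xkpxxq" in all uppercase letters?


Input string: 'xkpxxq'
Operation: convert each letter to uppercase
Mapping: 'x'->'X', 'k'->'K', 'p'->'P', 'x'->'X', 'x'->'X', 'q'->'Q'
Result: XKPXXQ


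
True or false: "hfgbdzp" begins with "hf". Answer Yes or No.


Input string: 'hfgbdzp'
Prefix to check: 'hf'
First 2 characters of input: 'hf'
Match: True
Result: Yes


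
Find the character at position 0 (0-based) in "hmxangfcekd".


Input string: 'hmxangfcekd'
Operation: get character at index 0
Index mapping: s[0]='h'
Result: 'h'


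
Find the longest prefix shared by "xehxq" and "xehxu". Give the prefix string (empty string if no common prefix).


String 1: 'xehxq'
String 2: 'xehxu'
Compare position by position:
pos 0: 'x' vs 'x' match
pos 1: 'e' vs 'e' match
pos 2: 'h' vs 'h' match
pos 3: 'x' vs 'x' match
pos 4: 'q' vs 'u' differ -> stop
Longest common prefix: "xehx" (length 4)


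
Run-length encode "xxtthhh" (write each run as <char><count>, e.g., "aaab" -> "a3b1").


Input: 'xxtthhh'
Operation: identify consecutive runs
Runs: 'xx' -> x2, 'tt' -> t2, 'hhh' -> h3
Encoded: x2t2h3


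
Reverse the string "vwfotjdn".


Input string: 'vwfotjdn'
Operation: reverse character order
Original order: 'v' -> 'w' -> 'f' -> 'o' -> 't' -> 'j' -> 'd' -> 'n'
Reversed order: 'n' -> 'd' -> 'j' -> 't' -> 'o' -> 'f' -> 'w' -> 'v'
Result: ndjtofwv


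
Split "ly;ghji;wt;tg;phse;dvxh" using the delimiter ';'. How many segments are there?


Input string: 'ly;ghji;wt;tg;phse;dvxh'
Delimiter: ';'
Split result: 'ly', 'ghji', 'wt', 'tg', 'phse', 'dvxh'
Number of parts: 6


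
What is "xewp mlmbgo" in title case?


Input string: 'xewp mlmbgo'
Operation: capitalize first letter of each word
Word transformations: 'xewp'->'Xewp', 'mlmbgo'->'Mlmbgo'
Result: Xewp Mlmbgo


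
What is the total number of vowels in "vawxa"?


Input string: 'vawxa'
Operation: count vowels (a, e, i, o, u)
Scan: s[0]='v', s[1]='a' (vowel), s[2]='w', s[3]='x', s[4]='a' (vowel)
Vowels found: 2
Result: 2


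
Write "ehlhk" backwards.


Input string: 'ehlhk'
Operation: reverse character order
Original order: 'e' -> 'h' -> 'l' -> 'h' -> 'k'
Reversed order: 'k' -> 'h' -> 'l' -> 'h' -> 'e'
Result: khlhe


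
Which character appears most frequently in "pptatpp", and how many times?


Input: 'pptatpp'
Operation: tally each character
Counts: 'a':1, 'p':4, 't':2
Maximum: 'p' appears 4 times


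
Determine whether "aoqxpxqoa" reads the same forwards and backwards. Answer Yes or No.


Input string: 'aoqxpxqoa'
Reversed: 'aoqxpxqoa'
Compare pairs: s[0]='a' vs s[8]='a' (match), s[1]='o' vs s[7]='o' (match), s[2]='q' vs s[6]='q' (match), s[3]='x' vs s[5]='x' (match)
Palindrome: Yes


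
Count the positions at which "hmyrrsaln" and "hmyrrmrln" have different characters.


String 1: 'hmyrrsaln'
String 2: 'hmyrrmrln'
Compare each position: pos 0: 'h'=='h', pos 1: 'm'=='m', pos 2: 'y'=='y', pos 3: 'r'=='r', pos 4: 'r'=='r', pos 5: 's'!='m', pos 6: 'a'!='r', pos 7: 'l'=='l', pos 8: 'n'=='n'
Differing positions: 2
Hamming distance: 2


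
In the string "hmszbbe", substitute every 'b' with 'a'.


Input string: 'hmszbbe'
Operation: replace 'b' with 'a'
Positions of 'b': 4, 5
After replacement: hmszaae


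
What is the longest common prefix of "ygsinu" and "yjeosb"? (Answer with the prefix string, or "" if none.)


String 1: 'ygsinu'
String 2: 'yjeosb'
Compare position by position:
pos 0: 'y' vs 'y' match
pos 1: 'g' vs 'j' differ -> stop
Longest common prefix: "y" (length 1)


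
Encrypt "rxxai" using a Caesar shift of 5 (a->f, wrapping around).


Input: 'rxxai', shift = 5
Operation: for each letter, (position + 5) mod 26
Mapping: 'r'(17+5=22)->'w', 'x'(23+5=28, 28 mod 26=2)->'c', 'x'(23+5=28, 28 mod 26=2)->'c', 'a'(0+5=5)->'f', 'i'(8+5=13)->'n'
Result: wccfn


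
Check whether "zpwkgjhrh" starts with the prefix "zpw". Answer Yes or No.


Input string: 'zpwkgjhrh'
Prefix to check: 'zpw'
First 3 characters of input: 'zpw'
Match: True
Result: Yes


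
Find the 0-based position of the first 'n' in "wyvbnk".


Input string: 'wyvbnk'
Target: 'n'
Scanning left to right: s[0]='w', s[1]='y', s[2]='v', s[3]='b', s[4]='n'
First match at index: 4


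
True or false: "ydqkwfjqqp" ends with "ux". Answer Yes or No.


Input string: 'ydqkwfjqqp'
Suffix to check: 'ux'
Last 2 characters of input: 'qp'
Match: False
Result: No


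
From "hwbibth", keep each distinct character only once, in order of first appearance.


Input: 'hwbibth'
Operation: keep first occurrence of each character
Scan: s[0]='h' new -> keep; s[1]='w' new -> keep; s[2]='b' new -> keep; s[3]='i' new -> keep; s[4]='b' seen -> skip; s[5]='t' new -> keep; s[6]='h' seen -> skip
Result: hwbit


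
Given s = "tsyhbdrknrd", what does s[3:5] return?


Input string: 'tsyhbdrknrd'
Operation: slice [3:5]
Extract characters: s[3]='h', s[4]='b'
Result: hb


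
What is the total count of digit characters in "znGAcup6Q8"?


Input string: 'znGAcup6Q8'
Operation: count digit characters (0-9)
Scan: 'z', 'n', 'G', 'A', 'c', 'u', 'p', '6'(digit), 'Q', '8'(digit)
Digits found: 2
Result: 2


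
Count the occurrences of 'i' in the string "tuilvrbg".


Input string: 'tuilvrbg'
Target character: 'i'
Scan each position: s[2]='i'
Matches found at indices: 2
Total: 1


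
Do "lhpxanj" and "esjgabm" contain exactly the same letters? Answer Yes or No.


String 1: 'lhpxanj' -> sorted: 'ahjlnpx'
String 2: 'esjgabm' -> sorted: 'abegjms'
Compare sorted forms: 'ahjlnpx' != 'abegjms'
Anagram: No


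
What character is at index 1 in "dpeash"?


Input string: 'dpeash'
Operation: get character at index 1
Index mapping: s[0]='d', s[1]='p'
Result: 'p'


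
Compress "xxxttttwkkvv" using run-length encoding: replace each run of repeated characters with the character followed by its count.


Input: 'xxxttttwkkvv'
Operation: identify consecutive runs
Runs: 'xxx' -> x3, 'tttt' -> t4, 'w' -> w1, 'kk' -> k2, 'vv' -> v2
Encoded: x3t4w1k2v2


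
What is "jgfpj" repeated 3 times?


Input string: 'jgfpj'
Operation: repeat 3 times
Concatenation: 'jgfpj' + 'jgfpj' + 'jgfpj'
Result: jgfpjjgfpjjgfpj


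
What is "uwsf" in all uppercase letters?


Input string: 'uwsf'
Operation: convert each letter to uppercase
Mapping: 'u'->'U', 'w'->'W', 's'->'S', 'f'->'F'
Result: UWSF


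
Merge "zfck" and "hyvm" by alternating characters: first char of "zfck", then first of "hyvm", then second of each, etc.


String 1: 'zfck'
String 2: 'hyvm'
Operation: alternate characters
Pairs: 'z'+'h', 'f'+'y', 'c'+'v', 'k'+'m'
Result: zhfycvkm


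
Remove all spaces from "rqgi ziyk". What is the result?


Input string: 'rqgi ziyk'
Operation: remove all spaces
Words: 'rqgi', 'ziyk'
Join without spaces: rqgiziyk


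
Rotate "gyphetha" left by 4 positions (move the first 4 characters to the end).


Input: 'gyphetha', shift = 4
Operation: split at index 4 and swap parts
Front part s[0:4] = 'gyph'
Back part s[4:] = 'etha'
Rotated = back + front = 'etha' + 'gyph'
Result: ethagyph


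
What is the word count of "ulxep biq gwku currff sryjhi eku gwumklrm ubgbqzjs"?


Input string: 'ulxep biq gwku currff sryjhi eku gwumklrm ubgbqzjs'
Operation: split by spaces
Words found: 'ulxep', 'biq', 'gwku', 'currff', 'sryjhi', 'eku', 'gwumklrm', 'ubgbqzjs'
Word count: 8


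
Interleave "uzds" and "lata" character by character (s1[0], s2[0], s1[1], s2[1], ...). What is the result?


String 1: 'uzds'
String 2: 'lata'
Operation: alternate characters
Pairs: 'u'+'l', 'z'+'a', 'd'+'t', 's'+'a'
Result: ulzadtsa


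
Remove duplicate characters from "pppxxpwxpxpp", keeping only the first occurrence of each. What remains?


Input: 'pppxxpwxpxpp'
Operation: keep first occurrence of each character
Scan: s[0]='p' new -> keep; s[1]='p' seen -> skip; s[2]='p' seen -> skip; s[3]='x' new -> keep; s[4]='x' seen -> skip; s[5]='p' seen -> skip; s[6]='w' new -> keep; s[7]='x' seen -> skip; s[8]='p' seen -> skip; s[9]='x' seen -> skip; s[10]='p' seen -> skip; s[11]='p' seen -> skip
Result: pxw


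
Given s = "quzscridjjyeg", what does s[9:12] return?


Input string: 'quzscridjjyeg'
Operation: slice [9:12]
Extract characters: s[9]='j', s[10]='y', s[11]='e'
Result: jye


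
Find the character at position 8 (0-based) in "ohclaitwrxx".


Input string: 'ohclaitwrxx'
Operation: get character at index 8
Index mapping: s[0]='o', s[1]='h', s[2]='c', s[3]='l', s[4]='a', s[5]='i', s[6]='t', s[7]='w', s[8]='r'
Result: 'r'


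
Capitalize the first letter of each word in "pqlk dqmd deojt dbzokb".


Input string: 'pqlk dqmd deojt dbzokb'
Operation: capitalize first letter of each word
Word transformations: 'pqlk'->'Pqlk', 'dqmd'->'Dqmd', 'deojt'->'Deojt', 'dbzokb'->'Dbzokb'
Result: Pqlk Dqmd Deojt Dbzokb


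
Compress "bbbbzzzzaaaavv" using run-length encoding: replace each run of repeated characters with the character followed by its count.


Input: 'bbbbzzzzaaaavv'
Operation: identify consecutive runs
Runs: 'bbbb' -> b4, 'zzzz' -> z4, 'aaaa' -> a4, 'vv' -> v2
Encoded: b4z4a4v2


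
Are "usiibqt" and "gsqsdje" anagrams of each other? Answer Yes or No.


String 1: 'usiibqt' -> sorted: 'biiqstu'
String 2: 'gsqsdje' -> sorted: 'degjqss'
Compare sorted forms: 'biiqstu' != 'degjqss'
Anagram: No


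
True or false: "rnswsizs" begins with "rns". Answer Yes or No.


Input string: 'rnswsizs'
Prefix to check: 'rns'
First 3 characters of input: 'rns'
Match: True
Result: Yes


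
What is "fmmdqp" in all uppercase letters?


Input string: 'fmmdqp'
Operation: convert each letter to uppercase
Mapping: 'f'->'F', 'm'->'M', 'm'->'M', 'd'->'D', 'q'->'Q', 'p'->'P'
Result: FMMDQP


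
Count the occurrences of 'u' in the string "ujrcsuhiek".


Input string: 'ujrcsuhiek'
Target character: 'u'
Scan each position: s[0]='u', s[5]='u'
Matches found at indices: 0, 5
Total: 2


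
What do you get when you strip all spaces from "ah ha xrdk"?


Input string: 'ah ha xrdk'
Operation: remove all spaces
Words: 'ah', 'ha', 'xrdk'
Join without spaces: ahhaxrdk


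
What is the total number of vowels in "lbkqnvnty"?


Input string: 'lbkqnvnty'
Operation: count vowels (a, e, i, o, u)
Scan: s[0]='l', s[1]='b', s[2]='k', s[3]='q', s[4]='n', s[5]='v', s[6]='n', s[7]='t', s[8]='y'
Vowels found: 0
Result: 0


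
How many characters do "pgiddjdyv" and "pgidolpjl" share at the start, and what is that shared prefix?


String 1: 'pgiddjdyv'
String 2: 'pgidolpjl'
Compare position by position:
pos 0: 'p' vs 'p' match
pos 1: 'g' vs 'g' match
pos 2: 'i' vs 'i' match
pos 3: 'd' vs 'd' match
pos 4: 'd' vs 'o' differ -> stop
Longest common prefix: "pgid" (length 4)


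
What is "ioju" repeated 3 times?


Input string: 'ioju'
Operation: repeat 3 times
Concatenation: 'ioju' + 'ioju' + 'ioju'
Result: iojuiojuioju


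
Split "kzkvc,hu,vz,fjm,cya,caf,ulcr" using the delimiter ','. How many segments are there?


Input string: 'kzkvc,hu,vz,fjm,cya,caf,ulcr'
Delimiter: ','
Split result: 'kzkvc', 'hu', 'vz', 'fjm', 'cya', 'caf', 'ulcr'
Number of parts: 7


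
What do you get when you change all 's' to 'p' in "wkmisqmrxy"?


Input string: 'wkmisqmrxy'
Operation: replace 's' with 'p'
Positions of 's': 4
After replacement: wkmipqmrxy


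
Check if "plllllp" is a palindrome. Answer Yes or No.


Input string: 'plllllp'
Reversed: 'plllllp'
Compare pairs: s[0]='p' vs s[6]='p' (match), s[1]='l' vs s[5]='l' (match), s[2]='l' vs s[4]='l' (match)
Palindrome: Yes


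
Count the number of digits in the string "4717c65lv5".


Input string: '4717c65lv5'
Operation: count digit characters (0-9)
Scan: '4'(digit), '7'(digit), '1'(digit), '7'(digit), 'c', '6'(digit), '5'(digit), 'l', 'v', '5'(digit)
Digits found: 7
Result: 7


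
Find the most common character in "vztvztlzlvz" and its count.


Input: 'vztvztlzlvz'
Operation: tally each character
Counts: 'l':2, 't':2, 'v':3, 'z':4
Maximum: 'z' appears 4 times


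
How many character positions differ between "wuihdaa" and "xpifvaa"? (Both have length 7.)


String 1: 'wuihdaa'
String 2: 'xpifvaa'
Compare each position: pos 0: 'w'!='x', pos 1: 'u'!='p', pos 2: 'i'=='i', pos 3: 'h'!='f', pos 4: 'd'!='v', pos 5: 'a'=='a', pos 6: 'a'=='a'
Differing positions: 4
Hamming distance: 4


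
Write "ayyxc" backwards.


Input string: 'ayyxc'
Operation: reverse character order
Original order: 'a' -> 'y' -> 'y' -> 'x' -> 'c'
Reversed order: 'c' -> 'x' -> 'y' -> 'y' -> 'a'
Result: cxyya


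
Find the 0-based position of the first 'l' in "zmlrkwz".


Input string: 'zmlrkwz'
Target: 'l'
Scanning left to right: s[0]='z', s[1]='m', s[2]='l'
First match at index: 2


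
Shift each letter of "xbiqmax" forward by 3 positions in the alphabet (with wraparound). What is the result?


Input: 'xbiqmax', shift = 3
Operation: for each letter, (position + 3) mod 26
Mapping: 'x'(23+3=26, 26 mod 26=0)->'a', 'b'(1+3=4)->'e', 'i'(8+3=11)->'l', 'q'(16+3=19)->'t', 'm'(12+3=15)->'p', 'a'(0+3=3)->'d', 'x'(23+3=26, 26 mod 26=0)->'a'
Result: aeltpda


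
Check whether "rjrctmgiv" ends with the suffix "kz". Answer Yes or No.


Input string: 'rjrctmgiv'
Suffix to check: 'kz'
Last 2 characters of input: 'iv'
Match: False
Result: No


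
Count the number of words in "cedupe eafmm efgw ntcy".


Input string: 'cedupe eafmm efgw ntcy'
Operation: split by spaces
Words found: 'cedupe', 'eafmm', 'efgw', 'ntcy'
Word count: 4


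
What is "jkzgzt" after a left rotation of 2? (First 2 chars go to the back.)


Input: 'jkzgzt', shift = 2
Operation: split at index 2 and swap parts
Front part s[0:2] = 'jk'
Back part s[2:] = 'zgzt'
Rotated = back + front = 'zgzt' + 'jk'
Result: zgztjk


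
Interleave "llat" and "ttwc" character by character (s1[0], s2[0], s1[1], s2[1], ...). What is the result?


String 1: 'llat'
String 2: 'ttwc'
Operation: alternate characters
Pairs: 'l'+'t', 'l'+'t', 'a'+'w', 't'+'c'
Result: ltltawtc


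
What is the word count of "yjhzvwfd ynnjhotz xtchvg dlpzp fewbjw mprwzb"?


Input string: 'yjhzvwfd ynnjhotz xtchvg dlpzp fewbjw mprwzb'
Operation: split by spaces
Words found: 'yjhzvwfd', 'ynnjhotz', 'xtchvg', 'dlpzp', 'fewbjw', 'mprwzb'
Word count: 6


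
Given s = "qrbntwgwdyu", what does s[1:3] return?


Input string: 'qrbntwgwdyu'
Operation: slice [1:3]
Extract characters: s[1]='r', s[2]='b'
Result: rb


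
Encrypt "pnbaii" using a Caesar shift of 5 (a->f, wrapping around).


Input: 'pnbaii', shift = 5
Operation: for each letter, (position + 5) mod 26
Mapping: 'p'(15+5=20)->'u', 'n'(13+5=18)->'s', 'b'(1+5=6)->'g', 'a'(0+5=5)->'f', 'i'(8+5=13)->'n', 'i'(8+5=13)->'n'
Result: usgfnn


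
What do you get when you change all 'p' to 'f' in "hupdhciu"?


Input string: 'hupdhciu'
Operation: replace 'p' with 'f'
Positions of 'p': 2
After replacement: hufdhciu


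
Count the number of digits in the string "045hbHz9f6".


Input string: '045hbHz9f6'
Operation: count digit characters (0-9)
Scan: '0'(digit), '4'(digit), '5'(digit), 'h', 'b', 'H', 'z', '9'(digit), 'f', '6'(digit)
Digits found: 5
Result: 5


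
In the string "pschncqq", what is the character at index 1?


Input string: 'pschncqq'
Operation: get character at index 1
Index mapping: s[0]='p', s[1]='s'
Result: 's'


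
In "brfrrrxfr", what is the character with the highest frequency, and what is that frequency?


Input: 'brfrrrxfr'
Operation: tally each character
Counts: 'b':1, 'f':2, 'r':5, 'x':1
Maximum: 'r' appears 5 times


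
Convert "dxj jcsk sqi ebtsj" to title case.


Input string: 'dxj jcsk sqi ebtsj'
Operation: capitalize first letter of each word
Word transformations: 'dxj'->'Dxj', 'jcsk'->'Jcsk', 'sqi'->'Sqi', 'ebtsj'->'Ebtsj'
Result: Dxj Jcsk Sqi Ebtsj


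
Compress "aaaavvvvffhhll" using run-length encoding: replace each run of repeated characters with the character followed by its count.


Input: 'aaaavvvvffhhll'
Operation: identify consecutive runs
Runs: 'aaaa' -> a4, 'vvvv' -> v4, 'ff' -> f2, 'hh' -> h2, 'll' -> l2
Encoded: a4v4f2h2l2


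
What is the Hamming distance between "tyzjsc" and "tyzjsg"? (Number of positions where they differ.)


String 1: 'tyzjsc'
String 2: 'tyzjsg'
Compare each position: pos 0: 't'=='t', pos 1: 'y'=='y', pos 2: 'z'=='z', pos 3: 'j'=='j', pos 4: 's'=='s', pos 5: 'c'!='g'
Differing positions: 1
Hamming distance: 1


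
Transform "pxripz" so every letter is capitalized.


Input string: 'pxripz'
Operation: convert each letter to uppercase
Mapping: 'p'->'P', 'x'->'X', 'r'->'R', 'i'->'I', 'p'->'P', 'z'->'Z'
Result: PXRIPZ


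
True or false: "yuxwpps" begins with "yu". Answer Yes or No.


Input string: 'yuxwpps'
Prefix to check: 'yu'
First 2 characters of input: 'yu'
Match: True
Result: Yes


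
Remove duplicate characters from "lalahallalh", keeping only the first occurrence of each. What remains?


Input: 'lalahallalh'
Operation: keep first occurrence of each character
Scan: s[0]='l' new -> keep; s[1]='a' new -> keep; s[2]='l' seen -> skip; s[3]='a' seen -> skip; s[4]='h' new -> keep; s[5]='a' seen -> skip; s[6]='l' seen -> skip; s[7]='l' seen -> skip; s[8]='a' seen -> skip; s[9]='l' seen -> skip; s[10]='h' seen -> skip
Result: lah
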